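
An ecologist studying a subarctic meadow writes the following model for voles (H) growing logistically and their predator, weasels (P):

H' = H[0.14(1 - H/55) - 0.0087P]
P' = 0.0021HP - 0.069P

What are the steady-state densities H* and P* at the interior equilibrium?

H* ≈ 32.9, P* ≈ 6.48

From dP/dt = 0 with P > 0: 0.0021H* = 0.069, so H* = 32.9.
Substitute into dH/dt = 0: 0.14(1 - 32.9/55) = 0.0087P*.
The bracket is 0.403, giving P* = 0.0564/0.0087 = 6.48.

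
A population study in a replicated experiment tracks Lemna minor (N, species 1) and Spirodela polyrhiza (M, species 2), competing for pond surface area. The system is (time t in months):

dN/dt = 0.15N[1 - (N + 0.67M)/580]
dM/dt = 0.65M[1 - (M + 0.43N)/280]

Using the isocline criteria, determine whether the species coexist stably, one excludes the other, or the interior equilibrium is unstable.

Compare the nullcline intercepts: K1/α12 = 580/0.67 = 866 > K2 = 280; K2/α21 = 280/0.43 = 651 > K1 = 580.
Since both inequalities hold, each species can invade when rare, so the interior equilibrium is stable.

stable coexistence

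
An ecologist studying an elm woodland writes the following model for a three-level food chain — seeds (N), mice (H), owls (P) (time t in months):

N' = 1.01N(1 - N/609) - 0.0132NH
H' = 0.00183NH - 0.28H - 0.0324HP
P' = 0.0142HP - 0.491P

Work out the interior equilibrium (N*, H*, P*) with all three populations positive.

N* ≈ 334, H* ≈ 34.6, P* ≈ 10.2

From dP/dt = 0: 0.0142H* = 0.491, so H* = 34.6.
From dN/dt = 0: 1.01(1 - N*/609) = 0.0132·34.6, giving N* = 609·(1 - 0.452) = 334.
From dH/dt = 0: 0.00183·334 - 0.28 = 0.0324P*, so P* = 0.331/0.0324 = 10.2.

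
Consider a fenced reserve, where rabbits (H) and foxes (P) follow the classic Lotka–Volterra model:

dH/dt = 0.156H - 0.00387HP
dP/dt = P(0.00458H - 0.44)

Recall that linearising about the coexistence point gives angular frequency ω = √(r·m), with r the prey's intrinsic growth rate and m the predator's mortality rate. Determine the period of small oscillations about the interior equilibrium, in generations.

T ≈ 24 generations

Here r = 0.156 and m = 0.44, so r·m = 0.0686.
ω = √0.0686 = 0.262 per generation, hence T = 2π/ω ≈ 24 generations.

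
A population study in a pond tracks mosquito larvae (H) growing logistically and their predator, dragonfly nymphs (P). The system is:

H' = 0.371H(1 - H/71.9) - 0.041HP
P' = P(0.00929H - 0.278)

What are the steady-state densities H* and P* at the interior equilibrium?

H* ≈ 29.9, P* ≈ 5.28

From dP/dt = 0 with P > 0: 0.00929H* = 0.278, so H* = 29.9.
Substitute into dH/dt = 0: 0.371(1 - 29.9/71.9) = 0.041P*.
The bracket is 0.584, giving P* = 0.217/0.041 = 5.28.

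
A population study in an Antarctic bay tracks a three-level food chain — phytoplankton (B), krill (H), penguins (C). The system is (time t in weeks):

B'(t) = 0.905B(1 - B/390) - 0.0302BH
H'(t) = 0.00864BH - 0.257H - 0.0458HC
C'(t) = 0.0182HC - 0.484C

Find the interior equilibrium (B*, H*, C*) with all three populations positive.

B* ≈ 43.9, H* ≈ 26.6, C* ≈ 2.67

From dC/dt = 0: 0.0182H* = 0.484, so H* = 26.6.
From dB/dt = 0: 0.905(1 - B*/390) = 0.0302·26.6, giving B* = 390·(1 - 0.887) = 43.9.
From dH/dt = 0: 0.00864·43.9 - 0.257 = 0.0458C*, so C* = 0.122/0.0458 = 2.67.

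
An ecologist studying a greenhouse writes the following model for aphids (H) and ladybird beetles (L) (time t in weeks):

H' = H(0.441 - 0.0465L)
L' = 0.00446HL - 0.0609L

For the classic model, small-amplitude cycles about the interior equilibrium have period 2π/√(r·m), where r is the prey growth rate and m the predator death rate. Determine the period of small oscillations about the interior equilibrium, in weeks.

Here r = 0.441 and m = 0.0609, so r·m = 0.0269.
ω = √0.0269 = 0.164 per week, hence T = 2π/ω ≈ 38.3 weeks.

T ≈ 38.3 weeks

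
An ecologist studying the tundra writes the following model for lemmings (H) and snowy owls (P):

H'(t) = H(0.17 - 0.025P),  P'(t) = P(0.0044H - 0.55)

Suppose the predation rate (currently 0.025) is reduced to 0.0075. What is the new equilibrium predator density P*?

At the interior fixed point, setting dH/dt = 0 with H > 0 fixes P* = (prey growth rate)/(HP coefficient) — independent of the other coefficients.
With the change, P* = 0.17/0.0075 = 22.7; it rises from 6.8.

P* ≈ 22.7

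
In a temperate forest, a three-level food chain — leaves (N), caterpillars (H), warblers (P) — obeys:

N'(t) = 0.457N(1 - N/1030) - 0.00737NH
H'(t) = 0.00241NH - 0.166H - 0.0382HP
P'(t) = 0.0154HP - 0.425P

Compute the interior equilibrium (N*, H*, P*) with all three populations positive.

From dP/dt = 0: 0.0154H* = 0.425, so H* = 27.6.
From dN/dt = 0: 0.457(1 - N*/1030) = 0.00737·27.6, giving N* = 1030·(1 - 0.445) = 572.
From dH/dt = 0: 0.00241·572 - 0.166 = 0.0382P*, so P* = 1.21/0.0382 = 31.7.

N* ≈ 572, H* ≈ 27.6, P* ≈ 31.7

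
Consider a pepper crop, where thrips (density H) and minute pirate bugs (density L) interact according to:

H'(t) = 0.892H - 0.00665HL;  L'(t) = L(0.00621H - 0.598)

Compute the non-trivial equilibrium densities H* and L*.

H* ≈ 96.3, L* ≈ 134

Set dL/dt = 0 with L > 0: 0.00621H - 0.598 = 0, so H* = 0.598/0.00621 = 96.3.
Set dH/dt = 0 with H > 0: 0.892 - 0.00665L = 0, so L* = 0.892/0.00665 = 134.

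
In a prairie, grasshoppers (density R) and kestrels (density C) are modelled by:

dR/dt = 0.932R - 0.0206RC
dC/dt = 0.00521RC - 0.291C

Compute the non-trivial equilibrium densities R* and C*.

R* ≈ 55.9, C* ≈ 45.2

Set dC/dt = 0 with C > 0: 0.00521R - 0.291 = 0, so R* = 0.291/0.00521 = 55.9.
Set dR/dt = 0 with R > 0: 0.932 - 0.0206C = 0, so C* = 0.932/0.0206 = 45.2.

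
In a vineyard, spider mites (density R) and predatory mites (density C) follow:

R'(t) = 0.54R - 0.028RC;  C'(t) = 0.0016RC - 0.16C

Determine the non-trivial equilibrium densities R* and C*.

Set dC/dt = 0 with C > 0: 0.0016R - 0.16 = 0, so R* = 0.16/0.0016 = 100.
Set dR/dt = 0 with R > 0: 0.54 - 0.028C = 0, so C* = 0.54/0.028 = 19.3.

R* ≈ 100, C* ≈ 19.3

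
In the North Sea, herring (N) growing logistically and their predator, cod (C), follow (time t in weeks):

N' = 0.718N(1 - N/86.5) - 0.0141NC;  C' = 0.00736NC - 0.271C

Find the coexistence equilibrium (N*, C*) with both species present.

N* ≈ 36.8, C* ≈ 29.2

From dC/dt = 0 with C > 0: 0.00736N* = 0.271, so N* = 36.8.
Substitute into dN/dt = 0: 0.718(1 - 36.8/86.5) = 0.0141C*.
The bracket is 0.574, giving C* = 0.412/0.0141 = 29.2.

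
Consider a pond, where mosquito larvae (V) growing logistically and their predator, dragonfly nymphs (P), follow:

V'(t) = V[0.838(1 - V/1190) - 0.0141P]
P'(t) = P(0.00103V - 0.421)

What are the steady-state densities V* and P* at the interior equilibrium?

V* ≈ 409, P* ≈ 39

From dP/dt = 0 with P > 0: 0.00103V* = 0.421, so V* = 409.
Substitute into dV/dt = 0: 0.838(1 - 409/1190) = 0.0141P*.
The bracket is 0.657, giving P* = 0.55/0.0141 = 39.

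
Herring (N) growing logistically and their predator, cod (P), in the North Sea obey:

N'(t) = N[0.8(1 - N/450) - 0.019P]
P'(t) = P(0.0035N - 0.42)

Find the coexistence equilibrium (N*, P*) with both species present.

From dP/dt = 0 with P > 0: 0.0035N* = 0.42, so N* = 120.
Substitute into dN/dt = 0: 0.8(1 - 120/450) = 0.019P*.
The bracket is 0.733, giving P* = 0.587/0.019 = 30.9.

N* ≈ 120, P* ≈ 30.9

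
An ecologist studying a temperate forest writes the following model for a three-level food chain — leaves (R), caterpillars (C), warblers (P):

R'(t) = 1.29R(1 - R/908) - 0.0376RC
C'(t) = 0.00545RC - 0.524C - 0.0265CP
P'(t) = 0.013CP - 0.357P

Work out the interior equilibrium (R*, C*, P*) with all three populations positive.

R* ≈ 181, C* ≈ 27.5, P* ≈ 17.5

From dP/dt = 0: 0.013C* = 0.357, so C* = 27.5.
From dR/dt = 0: 1.29(1 - R*/908) = 0.0376·27.5, giving R* = 908·(1 - 0.8) = 181.
From dC/dt = 0: 0.00545·181 - 0.524 = 0.0265P*, so P* = 0.464/0.0265 = 17.5.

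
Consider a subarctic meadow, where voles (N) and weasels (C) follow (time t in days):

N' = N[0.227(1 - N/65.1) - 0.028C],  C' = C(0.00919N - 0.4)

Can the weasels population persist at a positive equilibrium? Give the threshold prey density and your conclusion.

The predator equation gives dC/dt > 0 only when N > 0.4/0.00919 = 43.5.
Without the predator, N → K = 65.1. Since 65.1 > 43.5, the predator can invade and persist.

Threshold N = 43.5; K > 43.5, so yes, the predator persists.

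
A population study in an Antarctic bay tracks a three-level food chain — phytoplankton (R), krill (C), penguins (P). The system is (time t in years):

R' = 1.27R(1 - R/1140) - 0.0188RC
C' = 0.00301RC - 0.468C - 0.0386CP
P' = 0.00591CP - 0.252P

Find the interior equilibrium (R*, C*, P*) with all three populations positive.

From dP/dt = 0: 0.00591C* = 0.252, so C* = 42.6.
From dR/dt = 0: 1.27(1 - R*/1140) = 0.0188·42.6, giving R* = 1140·(1 - 0.631) = 420.
From dC/dt = 0: 0.00301·420 - 0.468 = 0.0386P*, so P* = 0.797/0.0386 = 20.7.

R* ≈ 420, C* ≈ 42.6, P* ≈ 20.7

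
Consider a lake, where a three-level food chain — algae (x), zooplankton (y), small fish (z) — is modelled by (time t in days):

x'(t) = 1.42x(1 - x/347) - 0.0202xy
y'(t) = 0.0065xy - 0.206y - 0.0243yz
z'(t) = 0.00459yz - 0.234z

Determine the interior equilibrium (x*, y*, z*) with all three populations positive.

From dz/dt = 0: 0.00459y* = 0.234, so y* = 51.
From dx/dt = 0: 1.42(1 - x*/347) = 0.0202·51, giving x* = 347·(1 - 0.725) = 95.4.
From dy/dt = 0: 0.0065·95.4 - 0.206 = 0.0243z*, so z* = 0.414/0.0243 = 17.

x* ≈ 95.4, y* ≈ 51, z* ≈ 17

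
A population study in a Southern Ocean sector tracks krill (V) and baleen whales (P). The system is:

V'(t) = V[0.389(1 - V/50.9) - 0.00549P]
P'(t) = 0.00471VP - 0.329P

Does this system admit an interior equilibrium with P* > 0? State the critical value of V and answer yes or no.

The predator equation gives dP/dt > 0 only when V > 0.329/0.00471 = 69.9.
Without the predator, V → K = 50.9. Since 50.9 < 69.9, the predator cannot invade.

Threshold V = 69.9; K < 69.9, so no, the predator goes extinct.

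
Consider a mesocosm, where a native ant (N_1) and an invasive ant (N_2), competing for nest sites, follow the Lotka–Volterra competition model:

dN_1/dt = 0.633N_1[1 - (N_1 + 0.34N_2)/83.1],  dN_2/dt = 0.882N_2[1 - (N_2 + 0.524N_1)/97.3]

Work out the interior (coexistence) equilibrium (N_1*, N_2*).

N_1* ≈ 60.9, N_2* ≈ 65.4

Setting both brackets to zero gives the nullclines N_1 + 0.34N_2 = 83.1 and 0.524N_1 + N_2 = 97.3.
Substituting N_2 = 97.3 - 0.524N_1 into the first: N_1(1 - 0.34·0.524) = 83.1 - 0.34·97.3.
So N_1* = 50/0.822 = 60.9, and then N_2* = 97.3 - 0.524·60.9 = 65.4.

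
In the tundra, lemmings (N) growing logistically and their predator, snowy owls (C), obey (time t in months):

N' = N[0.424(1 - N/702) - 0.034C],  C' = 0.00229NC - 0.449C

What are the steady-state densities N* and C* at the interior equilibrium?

From dC/dt = 0 with C > 0: 0.00229N* = 0.449, so N* = 196.
Substitute into dN/dt = 0: 0.424(1 - 196/702) = 0.034C*.
The bracket is 0.721, giving C* = 0.306/0.034 = 8.99.

N* ≈ 196, C* ≈ 8.99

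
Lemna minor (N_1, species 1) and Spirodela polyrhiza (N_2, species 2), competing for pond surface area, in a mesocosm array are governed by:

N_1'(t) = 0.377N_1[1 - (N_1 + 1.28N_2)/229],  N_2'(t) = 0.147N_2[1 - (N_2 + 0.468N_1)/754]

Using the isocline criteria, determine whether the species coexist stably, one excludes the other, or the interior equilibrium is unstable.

species 2 excludes species 1

Compare the nullcline intercepts: K1/α12 = 229/1.28 = 179 < K2 = 754; K2/α21 = 754/0.468 = 1610 > K1 = 229.
Since the inequalities point opposite ways, species 2 can invade but species 1 cannot.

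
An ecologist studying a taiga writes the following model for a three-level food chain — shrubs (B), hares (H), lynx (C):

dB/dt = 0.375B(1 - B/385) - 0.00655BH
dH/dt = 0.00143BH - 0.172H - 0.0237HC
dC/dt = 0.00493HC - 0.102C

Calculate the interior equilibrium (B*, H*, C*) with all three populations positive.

From dC/dt = 0: 0.00493H* = 0.102, so H* = 20.7.
From dB/dt = 0: 0.375(1 - B*/385) = 0.00655·20.7, giving B* = 385·(1 - 0.361) = 246.
From dH/dt = 0: 0.00143·246 - 0.172 = 0.0237C*, so C* = 0.18/0.0237 = 7.58.

B* ≈ 246, H* ≈ 20.7, C* ≈ 7.58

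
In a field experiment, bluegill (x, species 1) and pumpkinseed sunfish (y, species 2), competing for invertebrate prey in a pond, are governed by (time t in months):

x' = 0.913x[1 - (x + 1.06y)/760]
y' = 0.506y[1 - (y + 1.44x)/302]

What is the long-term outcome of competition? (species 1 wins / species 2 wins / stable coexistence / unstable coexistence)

species 1 excludes species 2

Compare the nullcline intercepts: K1/α12 = 760/1.06 = 717 > K2 = 302; K2/α21 = 302/1.44 = 210 < K1 = 760.
Since the inequalities point opposite ways, species 1 can invade but species 2 cannot.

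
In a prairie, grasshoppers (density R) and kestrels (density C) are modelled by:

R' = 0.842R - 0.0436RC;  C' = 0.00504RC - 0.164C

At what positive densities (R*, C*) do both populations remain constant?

R* ≈ 32.5, C* ≈ 19.3

Set dC/dt = 0 with C > 0: 0.00504R - 0.164 = 0, so R* = 0.164/0.00504 = 32.5.
Set dR/dt = 0 with R > 0: 0.842 - 0.0436C = 0, so C* = 0.842/0.0436 = 19.3.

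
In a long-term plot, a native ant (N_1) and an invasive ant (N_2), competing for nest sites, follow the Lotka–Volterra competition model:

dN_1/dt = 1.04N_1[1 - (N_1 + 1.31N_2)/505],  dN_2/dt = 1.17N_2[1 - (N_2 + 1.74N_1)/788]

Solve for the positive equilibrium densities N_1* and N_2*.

Setting both brackets to zero gives the nullclines N_1 + 1.31N_2 = 505 and 1.74N_1 + N_2 = 788.
Substituting N_2 = 788 - 1.74N_1 into the first: N_1(1 - 1.31·1.74) = 505 - 1.31·788.
So N_1* = -527/-1.28 = 412, and then N_2* = 788 - 1.74·412 = 70.9.

N_1* ≈ 412, N_2* ≈ 70.9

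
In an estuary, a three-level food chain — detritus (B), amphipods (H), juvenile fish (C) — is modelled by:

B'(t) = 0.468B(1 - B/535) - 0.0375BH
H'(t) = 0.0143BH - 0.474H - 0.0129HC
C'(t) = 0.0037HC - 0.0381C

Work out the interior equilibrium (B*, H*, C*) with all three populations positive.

B* ≈ 93.6, H* ≈ 10.3, C* ≈ 67

From dC/dt = 0: 0.0037H* = 0.0381, so H* = 10.3.
From dB/dt = 0: 0.468(1 - B*/535) = 0.0375·10.3, giving B* = 535·(1 - 0.825) = 93.6.
From dH/dt = 0: 0.0143·93.6 - 0.474 = 0.0129C*, so C* = 0.864/0.0129 = 67.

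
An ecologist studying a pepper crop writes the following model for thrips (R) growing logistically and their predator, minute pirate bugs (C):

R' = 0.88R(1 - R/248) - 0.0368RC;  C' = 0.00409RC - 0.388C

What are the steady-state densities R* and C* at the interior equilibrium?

From dC/dt = 0 with C > 0: 0.00409R* = 0.388, so R* = 94.9.
Substitute into dR/dt = 0: 0.88(1 - 94.9/248) = 0.0368C*.
The bracket is 0.617, giving C* = 0.543/0.0368 = 14.8.

R* ≈ 94.9, C* ≈ 14.8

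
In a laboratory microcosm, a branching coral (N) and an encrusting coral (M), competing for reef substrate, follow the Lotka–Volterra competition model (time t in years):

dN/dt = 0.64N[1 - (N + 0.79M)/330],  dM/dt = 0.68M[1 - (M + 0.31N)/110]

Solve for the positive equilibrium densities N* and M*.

N* ≈ 322, M* ≈ 10.2

Setting both brackets to zero gives the nullclines N + 0.79M = 330 and 0.31N + M = 110.
Substituting M = 110 - 0.31N into the first: N(1 - 0.79·0.31) = 330 - 0.79·110.
So N* = 243/0.755 = 322, and then M* = 110 - 0.31·322 = 10.2.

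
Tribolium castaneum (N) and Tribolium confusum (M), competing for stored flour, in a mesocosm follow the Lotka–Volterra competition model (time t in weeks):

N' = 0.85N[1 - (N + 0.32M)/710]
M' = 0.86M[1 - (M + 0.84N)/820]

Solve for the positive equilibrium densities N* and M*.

N* ≈ 612, M* ≈ 306

Setting both brackets to zero gives the nullclines N + 0.32M = 710 and 0.84N + M = 820.
Substituting M = 820 - 0.84N into the first: N(1 - 0.32·0.84) = 710 - 0.32·820.
So N* = 448/0.731 = 612, and then M* = 820 - 0.84·612 = 306.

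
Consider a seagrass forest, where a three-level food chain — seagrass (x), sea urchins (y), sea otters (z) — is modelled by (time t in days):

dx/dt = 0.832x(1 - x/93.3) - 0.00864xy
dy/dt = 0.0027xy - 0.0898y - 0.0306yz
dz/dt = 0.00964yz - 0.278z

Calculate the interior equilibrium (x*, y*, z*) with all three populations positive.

From dz/dt = 0: 0.00964y* = 0.278, so y* = 28.8.
From dx/dt = 0: 0.832(1 - x*/93.3) = 0.00864·28.8, giving x* = 93.3·(1 - 0.299) = 65.4.
From dy/dt = 0: 0.0027·65.4 - 0.0898 = 0.0306z*, so z* = 0.0867/0.0306 = 2.83.

x* ≈ 65.4, y* ≈ 28.8, z* ≈ 2.83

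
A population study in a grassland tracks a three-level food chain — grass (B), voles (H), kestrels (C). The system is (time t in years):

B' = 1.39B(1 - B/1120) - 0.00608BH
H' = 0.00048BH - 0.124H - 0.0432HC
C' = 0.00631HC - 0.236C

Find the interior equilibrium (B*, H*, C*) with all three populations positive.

From dC/dt = 0: 0.00631H* = 0.236, so H* = 37.4.
From dB/dt = 0: 1.39(1 - B*/1120) = 0.00608·37.4, giving B* = 1120·(1 - 0.164) = 937.
From dH/dt = 0: 0.00048·937 - 0.124 = 0.0432C*, so C* = 0.326/0.0432 = 7.54.

B* ≈ 937, H* ≈ 37.4, C* ≈ 7.54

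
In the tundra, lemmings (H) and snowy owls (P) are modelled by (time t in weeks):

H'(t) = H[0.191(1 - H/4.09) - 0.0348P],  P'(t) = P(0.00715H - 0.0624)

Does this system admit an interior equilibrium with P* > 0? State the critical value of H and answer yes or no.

Threshold H = 8.73; K < 8.73, so no, the predator goes extinct.

The predator equation gives dP/dt > 0 only when H > 0.0624/0.00715 = 8.73.
Without the predator, H → K = 4.09. Since 4.09 < 8.73, the predator cannot invade.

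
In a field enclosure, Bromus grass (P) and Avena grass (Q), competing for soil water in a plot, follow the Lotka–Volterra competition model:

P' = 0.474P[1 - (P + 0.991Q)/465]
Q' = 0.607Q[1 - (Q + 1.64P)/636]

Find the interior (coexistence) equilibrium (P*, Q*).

Setting both brackets to zero gives the nullclines P + 0.991Q = 465 and 1.64P + Q = 636.
Substituting Q = 636 - 1.64P into the first: P(1 - 0.991·1.64) = 465 - 0.991·636.
So P* = -165/-0.625 = 264, and then Q* = 636 - 1.64·264 = 202.

P* ≈ 264, Q* ≈ 202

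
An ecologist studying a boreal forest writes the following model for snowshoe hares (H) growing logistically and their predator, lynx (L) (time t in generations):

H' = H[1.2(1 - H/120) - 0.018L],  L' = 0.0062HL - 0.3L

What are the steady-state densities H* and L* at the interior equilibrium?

From dL/dt = 0 with L > 0: 0.0062H* = 0.3, so H* = 48.4.
Substitute into dH/dt = 0: 1.2(1 - 48.4/120) = 0.018L*.
The bracket is 0.597, giving L* = 0.716/0.018 = 39.8.

H* ≈ 48.4, L* ≈ 39.8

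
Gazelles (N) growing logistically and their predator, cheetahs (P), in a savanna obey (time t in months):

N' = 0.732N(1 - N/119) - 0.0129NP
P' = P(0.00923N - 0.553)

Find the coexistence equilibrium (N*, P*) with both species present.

N* ≈ 59.9, P* ≈ 28.2

From dP/dt = 0 with P > 0: 0.00923N* = 0.553, so N* = 59.9.
Substitute into dN/dt = 0: 0.732(1 - 59.9/119) = 0.0129P*.
The bracket is 0.497, giving P* = 0.363/0.0129 = 28.2.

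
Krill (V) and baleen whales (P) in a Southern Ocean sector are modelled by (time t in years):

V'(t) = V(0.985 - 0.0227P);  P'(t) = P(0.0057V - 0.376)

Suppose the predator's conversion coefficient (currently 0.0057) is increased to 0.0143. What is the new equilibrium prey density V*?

At the interior fixed point, setting dP/dt = 0 with P > 0 fixes V* = (predator death rate)/(VP coefficient) — independent of the other coefficients.
With the change, V* = 0.376/0.0143 = 26.3; it falls from 66.

V* ≈ 26.3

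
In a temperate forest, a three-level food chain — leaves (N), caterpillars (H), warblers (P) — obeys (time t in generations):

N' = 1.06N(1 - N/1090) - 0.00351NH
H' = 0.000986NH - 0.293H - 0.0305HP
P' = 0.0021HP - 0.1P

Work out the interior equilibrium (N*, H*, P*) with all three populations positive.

From dP/dt = 0: 0.0021H* = 0.1, so H* = 47.6.
From dN/dt = 0: 1.06(1 - N*/1090) = 0.00351·47.6, giving N* = 1090·(1 - 0.158) = 918.
From dH/dt = 0: 0.000986·918 - 0.293 = 0.0305P*, so P* = 0.612/0.0305 = 20.1.

N* ≈ 918, H* ≈ 47.6, P* ≈ 20.1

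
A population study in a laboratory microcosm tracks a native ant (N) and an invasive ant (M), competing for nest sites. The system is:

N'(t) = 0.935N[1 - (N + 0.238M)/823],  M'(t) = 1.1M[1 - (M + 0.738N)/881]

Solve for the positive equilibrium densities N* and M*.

N* ≈ 744, M* ≈ 332

Setting both brackets to zero gives the nullclines N + 0.238M = 823 and 0.738N + M = 881.
Substituting M = 881 - 0.738N into the first: N(1 - 0.238·0.738) = 823 - 0.238·881.
So N* = 613/0.824 = 744, and then M* = 881 - 0.738·744 = 332.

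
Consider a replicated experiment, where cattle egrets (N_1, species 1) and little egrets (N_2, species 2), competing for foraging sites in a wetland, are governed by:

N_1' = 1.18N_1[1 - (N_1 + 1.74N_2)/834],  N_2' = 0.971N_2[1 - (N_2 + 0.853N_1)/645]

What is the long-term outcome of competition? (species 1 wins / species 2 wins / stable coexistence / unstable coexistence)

unstable coexistence (outcome depends on initial conditions)

Compare the nullcline intercepts: K1/α12 = 834/1.74 = 479 < K2 = 645; K2/α21 = 645/0.853 = 756 < K1 = 834.
Since both are reversed, neither can invade when rare; the interior point is a saddle.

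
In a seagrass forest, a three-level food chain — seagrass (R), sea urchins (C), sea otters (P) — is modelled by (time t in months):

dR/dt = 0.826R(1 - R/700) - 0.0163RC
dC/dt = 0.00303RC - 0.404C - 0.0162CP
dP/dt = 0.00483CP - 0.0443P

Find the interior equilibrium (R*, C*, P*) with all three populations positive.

From dP/dt = 0: 0.00483C* = 0.0443, so C* = 9.17.
From dR/dt = 0: 0.826(1 - R*/700) = 0.0163·9.17, giving R* = 700·(1 - 0.181) = 573.
From dC/dt = 0: 0.00303·573 - 0.404 = 0.0162P*, so P* = 1.33/0.0162 = 82.3.

R* ≈ 573, C* ≈ 9.17, P* ≈ 82.3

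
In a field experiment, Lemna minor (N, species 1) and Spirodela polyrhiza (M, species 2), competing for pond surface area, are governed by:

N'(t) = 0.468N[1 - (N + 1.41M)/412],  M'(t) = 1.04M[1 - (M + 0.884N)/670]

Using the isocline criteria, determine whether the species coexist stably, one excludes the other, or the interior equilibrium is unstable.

Compare the nullcline intercepts: K1/α12 = 412/1.41 = 292 < K2 = 670; K2/α21 = 670/0.884 = 758 > K1 = 412.
Since the inequalities point opposite ways, species 2 can invade but species 1 cannot.

species 2 excludes species 1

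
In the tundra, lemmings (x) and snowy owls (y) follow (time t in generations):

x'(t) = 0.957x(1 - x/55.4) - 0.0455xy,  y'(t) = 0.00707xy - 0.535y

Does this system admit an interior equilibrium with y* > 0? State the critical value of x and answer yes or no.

The predator equation gives dy/dt > 0 only when x > 0.535/0.00707 = 75.7.
Without the predator, x → K = 55.4. Since 55.4 < 75.7, the predator cannot invade.

Threshold x = 75.7; K < 75.7, so no, the predator goes extinct.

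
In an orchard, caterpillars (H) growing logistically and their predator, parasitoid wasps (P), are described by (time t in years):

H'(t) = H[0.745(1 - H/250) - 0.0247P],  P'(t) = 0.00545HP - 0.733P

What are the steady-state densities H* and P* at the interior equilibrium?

H* ≈ 134, P* ≈ 13.9

From dP/dt = 0 with P > 0: 0.00545H* = 0.733, so H* = 134.
Substitute into dH/dt = 0: 0.745(1 - 134/250) = 0.0247P*.
The bracket is 0.462, giving P* = 0.344/0.0247 = 13.9.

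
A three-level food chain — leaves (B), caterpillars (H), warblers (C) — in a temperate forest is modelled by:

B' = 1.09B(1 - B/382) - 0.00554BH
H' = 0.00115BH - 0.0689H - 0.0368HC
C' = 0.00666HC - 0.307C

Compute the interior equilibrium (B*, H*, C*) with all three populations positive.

B* ≈ 293, H* ≈ 46.1, C* ≈ 7.27

From dC/dt = 0: 0.00666H* = 0.307, so H* = 46.1.
From dB/dt = 0: 1.09(1 - B*/382) = 0.00554·46.1, giving B* = 382·(1 - 0.234) = 293.
From dH/dt = 0: 0.00115·293 - 0.0689 = 0.0368C*, so C* = 0.267/0.0368 = 7.27.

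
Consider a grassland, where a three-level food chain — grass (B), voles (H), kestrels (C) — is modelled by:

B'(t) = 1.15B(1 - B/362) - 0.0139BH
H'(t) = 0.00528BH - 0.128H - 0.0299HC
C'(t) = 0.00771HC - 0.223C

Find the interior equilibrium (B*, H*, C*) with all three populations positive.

B* ≈ 235, H* ≈ 28.9, C* ≈ 37.3

From dC/dt = 0: 0.00771H* = 0.223, so H* = 28.9.
From dB/dt = 0: 1.15(1 - B*/362) = 0.0139·28.9, giving B* = 362·(1 - 0.35) = 235.
From dH/dt = 0: 0.00528·235 - 0.128 = 0.0299C*, so C* = 1.12/0.0299 = 37.3.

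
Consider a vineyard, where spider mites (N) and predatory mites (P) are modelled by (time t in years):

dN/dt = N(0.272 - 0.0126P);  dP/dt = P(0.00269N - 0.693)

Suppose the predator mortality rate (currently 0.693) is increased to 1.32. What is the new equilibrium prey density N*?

N* ≈ 491

At the interior fixed point, setting dP/dt = 0 with P > 0 fixes N* = (predator death rate)/(NP coefficient) — independent of the other coefficients.
With the change, N* = 1.32/0.00269 = 491; it rises from 258.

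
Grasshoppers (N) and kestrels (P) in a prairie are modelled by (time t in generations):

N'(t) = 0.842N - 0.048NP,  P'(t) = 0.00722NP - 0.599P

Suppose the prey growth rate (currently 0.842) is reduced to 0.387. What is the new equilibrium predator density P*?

P* ≈ 8.06

At the interior fixed point, setting dN/dt = 0 with N > 0 fixes P* = (prey growth rate)/(NP coefficient) — independent of the other coefficients.
With the change, P* = 0.387/0.048 = 8.06; it falls from 17.5.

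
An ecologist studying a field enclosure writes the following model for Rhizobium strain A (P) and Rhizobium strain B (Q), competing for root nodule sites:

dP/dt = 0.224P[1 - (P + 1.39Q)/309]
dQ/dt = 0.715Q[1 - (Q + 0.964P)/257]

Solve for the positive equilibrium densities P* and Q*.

Setting both brackets to zero gives the nullclines P + 1.39Q = 309 and 0.964P + Q = 257.
Substituting Q = 257 - 0.964P into the first: P(1 - 1.39·0.964) = 309 - 1.39·257.
So P* = -48.2/-0.34 = 142, and then Q* = 257 - 0.964·142 = 120.

P* ≈ 142, Q* ≈ 120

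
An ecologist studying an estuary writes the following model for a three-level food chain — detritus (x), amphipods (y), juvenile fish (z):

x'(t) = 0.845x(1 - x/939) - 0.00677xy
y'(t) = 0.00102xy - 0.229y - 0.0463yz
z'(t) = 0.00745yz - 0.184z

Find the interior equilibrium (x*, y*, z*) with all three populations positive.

From dz/dt = 0: 0.00745y* = 0.184, so y* = 24.7.
From dx/dt = 0: 0.845(1 - x*/939) = 0.00677·24.7, giving x* = 939·(1 - 0.198) = 753.
From dy/dt = 0: 0.00102·753 - 0.229 = 0.0463z*, so z* = 0.539/0.0463 = 11.6.

x* ≈ 753, y* ≈ 24.7, z* ≈ 11.6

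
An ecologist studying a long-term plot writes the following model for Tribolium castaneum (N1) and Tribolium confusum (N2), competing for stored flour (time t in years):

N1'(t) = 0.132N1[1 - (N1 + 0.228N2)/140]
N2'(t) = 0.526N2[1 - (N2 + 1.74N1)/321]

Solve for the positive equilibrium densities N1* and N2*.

N1* ≈ 111, N2* ≈ 128

Setting both brackets to zero gives the nullclines N1 + 0.228N2 = 140 and 1.74N1 + N2 = 321.
Substituting N2 = 321 - 1.74N1 into the first: N1(1 - 0.228·1.74) = 140 - 0.228·321.
So N1* = 66.8/0.603 = 111, and then N2* = 321 - 1.74·111 = 128.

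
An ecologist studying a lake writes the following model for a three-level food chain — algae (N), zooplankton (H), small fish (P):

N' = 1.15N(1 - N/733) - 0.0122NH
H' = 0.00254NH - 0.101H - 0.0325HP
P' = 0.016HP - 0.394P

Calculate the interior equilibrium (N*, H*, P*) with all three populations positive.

From dP/dt = 0: 0.016H* = 0.394, so H* = 24.6.
From dN/dt = 0: 1.15(1 - N*/733) = 0.0122·24.6, giving N* = 733·(1 - 0.261) = 542.
From dH/dt = 0: 0.00254·542 - 0.101 = 0.0325P*, so P* = 1.27/0.0325 = 39.2.

N* ≈ 542, H* ≈ 24.6, P* ≈ 39.2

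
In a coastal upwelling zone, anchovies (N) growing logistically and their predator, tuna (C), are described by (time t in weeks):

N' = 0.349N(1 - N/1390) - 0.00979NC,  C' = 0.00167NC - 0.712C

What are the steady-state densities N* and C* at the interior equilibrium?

N* ≈ 426, C* ≈ 24.7

From dC/dt = 0 with C > 0: 0.00167N* = 0.712, so N* = 426.
Substitute into dN/dt = 0: 0.349(1 - 426/1390) = 0.00979C*.
The bracket is 0.693, giving C* = 0.242/0.00979 = 24.7.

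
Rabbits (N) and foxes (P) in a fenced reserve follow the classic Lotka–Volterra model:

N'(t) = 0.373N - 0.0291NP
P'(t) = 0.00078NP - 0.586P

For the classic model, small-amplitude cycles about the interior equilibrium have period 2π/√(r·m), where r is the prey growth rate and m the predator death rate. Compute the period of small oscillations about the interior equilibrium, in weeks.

Here r = 0.373 and m = 0.586, so r·m = 0.219.
ω = √0.219 = 0.468 per week, hence T = 2π/ω ≈ 13.4 weeks.

T ≈ 13.4 weeks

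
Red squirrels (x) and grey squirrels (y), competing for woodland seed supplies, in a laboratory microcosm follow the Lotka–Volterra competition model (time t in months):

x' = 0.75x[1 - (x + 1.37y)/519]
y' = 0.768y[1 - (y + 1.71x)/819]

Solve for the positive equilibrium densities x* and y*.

x* ≈ 449, y* ≈ 51

Setting both brackets to zero gives the nullclines x + 1.37y = 519 and 1.71x + y = 819.
Substituting y = 819 - 1.71x into the first: x(1 - 1.37·1.71) = 519 - 1.37·819.
So x* = -603/-1.34 = 449, and then y* = 819 - 1.71·449 = 51.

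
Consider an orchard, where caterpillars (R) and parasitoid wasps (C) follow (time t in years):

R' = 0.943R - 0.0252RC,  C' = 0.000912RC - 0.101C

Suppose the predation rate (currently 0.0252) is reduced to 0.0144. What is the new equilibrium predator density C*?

At the interior fixed point, setting dR/dt = 0 with R > 0 fixes C* = (prey growth rate)/(RC coefficient) — independent of the other coefficients.
With the change, C* = 0.943/0.0144 = 65.5; it rises from 37.4.

C* ≈ 65.5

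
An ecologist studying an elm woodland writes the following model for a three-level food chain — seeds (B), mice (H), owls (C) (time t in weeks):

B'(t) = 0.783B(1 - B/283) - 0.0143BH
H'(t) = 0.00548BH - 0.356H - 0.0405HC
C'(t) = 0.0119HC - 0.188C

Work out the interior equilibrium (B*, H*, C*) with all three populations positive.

From dC/dt = 0: 0.0119H* = 0.188, so H* = 15.8.
From dB/dt = 0: 0.783(1 - B*/283) = 0.0143·15.8, giving B* = 283·(1 - 0.289) = 201.
From dH/dt = 0: 0.00548·201 - 0.356 = 0.0405C*, so C* = 0.747/0.0405 = 18.5.

B* ≈ 201, H* ≈ 15.8, C* ≈ 18.5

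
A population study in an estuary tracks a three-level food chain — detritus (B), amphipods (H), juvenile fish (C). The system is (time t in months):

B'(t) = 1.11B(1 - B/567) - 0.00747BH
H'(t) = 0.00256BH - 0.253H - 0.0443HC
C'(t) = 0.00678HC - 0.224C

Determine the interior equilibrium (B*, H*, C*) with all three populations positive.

B* ≈ 441, H* ≈ 33, C* ≈ 19.8

From dC/dt = 0: 0.00678H* = 0.224, so H* = 33.
From dB/dt = 0: 1.11(1 - B*/567) = 0.00747·33, giving B* = 567·(1 - 0.222) = 441.
From dH/dt = 0: 0.00256·441 - 0.253 = 0.0443C*, so C* = 0.876/0.0443 = 19.8.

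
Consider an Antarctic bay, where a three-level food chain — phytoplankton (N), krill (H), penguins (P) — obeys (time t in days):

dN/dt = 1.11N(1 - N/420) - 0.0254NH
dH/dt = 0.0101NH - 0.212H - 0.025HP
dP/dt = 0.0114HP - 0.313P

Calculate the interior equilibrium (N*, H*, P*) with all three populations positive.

N* ≈ 156, H* ≈ 27.5, P* ≈ 54.6

From dP/dt = 0: 0.0114H* = 0.313, so H* = 27.5.
From dN/dt = 0: 1.11(1 - N*/420) = 0.0254·27.5, giving N* = 420·(1 - 0.628) = 156.
From dH/dt = 0: 0.0101·156 - 0.212 = 0.025P*, so P* = 1.36/0.025 = 54.6.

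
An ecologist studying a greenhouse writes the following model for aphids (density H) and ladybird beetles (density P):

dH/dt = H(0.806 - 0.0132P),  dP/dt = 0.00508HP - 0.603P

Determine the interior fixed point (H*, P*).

Set dP/dt = 0 with P > 0: 0.00508H - 0.603 = 0, so H* = 0.603/0.00508 = 119.
Set dH/dt = 0 with H > 0: 0.806 - 0.0132P = 0, so P* = 0.806/0.0132 = 61.1.

H* ≈ 119, P* ≈ 61.1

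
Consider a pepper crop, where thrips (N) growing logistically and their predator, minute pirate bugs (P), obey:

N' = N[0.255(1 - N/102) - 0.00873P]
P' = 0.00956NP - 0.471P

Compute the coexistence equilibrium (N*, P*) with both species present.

N* ≈ 49.3, P* ≈ 15.1

From dP/dt = 0 with P > 0: 0.00956N* = 0.471, so N* = 49.3.
Substitute into dN/dt = 0: 0.255(1 - 49.3/102) = 0.00873P*.
The bracket is 0.517, giving P* = 0.132/0.00873 = 15.1.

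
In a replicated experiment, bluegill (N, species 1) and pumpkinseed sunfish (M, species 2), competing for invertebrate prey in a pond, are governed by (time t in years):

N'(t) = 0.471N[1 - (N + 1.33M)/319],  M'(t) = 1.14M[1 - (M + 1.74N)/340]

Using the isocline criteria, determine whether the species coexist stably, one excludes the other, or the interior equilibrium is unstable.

unstable coexistence (outcome depends on initial conditions)

Compare the nullcline intercepts: K1/α12 = 319/1.33 = 240 < K2 = 340; K2/α21 = 340/1.74 = 195 < K1 = 319.
Since both are reversed, neither can invade when rare; the interior point is a saddle.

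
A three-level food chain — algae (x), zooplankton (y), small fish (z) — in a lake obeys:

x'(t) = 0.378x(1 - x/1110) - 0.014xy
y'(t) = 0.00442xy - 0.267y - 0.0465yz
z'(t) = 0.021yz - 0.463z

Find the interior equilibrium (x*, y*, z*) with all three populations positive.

x* ≈ 204, y* ≈ 22, z* ≈ 13.6

From dz/dt = 0: 0.021y* = 0.463, so y* = 22.
From dx/dt = 0: 0.378(1 - x*/1110) = 0.014·22, giving x* = 1110·(1 - 0.817) = 204.
From dy/dt = 0: 0.00442·204 - 0.267 = 0.0465z*, so z* = 0.633/0.0465 = 13.6.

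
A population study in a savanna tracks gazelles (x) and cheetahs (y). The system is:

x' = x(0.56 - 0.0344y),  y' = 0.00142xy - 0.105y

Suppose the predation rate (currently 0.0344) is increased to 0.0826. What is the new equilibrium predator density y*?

y* ≈ 6.78

At the interior fixed point, setting dx/dt = 0 with x > 0 fixes y* = (prey growth rate)/(xy coefficient) — independent of the other coefficients.
With the change, y* = 0.56/0.0826 = 6.78; it falls from 16.3.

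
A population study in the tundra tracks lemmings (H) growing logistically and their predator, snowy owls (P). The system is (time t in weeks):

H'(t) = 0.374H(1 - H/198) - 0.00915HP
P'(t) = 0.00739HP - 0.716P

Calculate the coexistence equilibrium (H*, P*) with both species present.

H* ≈ 96.9, P* ≈ 20.9

From dP/dt = 0 with P > 0: 0.00739H* = 0.716, so H* = 96.9.
Substitute into dH/dt = 0: 0.374(1 - 96.9/198) = 0.00915P*.
The bracket is 0.511, giving P* = 0.191/0.00915 = 20.9.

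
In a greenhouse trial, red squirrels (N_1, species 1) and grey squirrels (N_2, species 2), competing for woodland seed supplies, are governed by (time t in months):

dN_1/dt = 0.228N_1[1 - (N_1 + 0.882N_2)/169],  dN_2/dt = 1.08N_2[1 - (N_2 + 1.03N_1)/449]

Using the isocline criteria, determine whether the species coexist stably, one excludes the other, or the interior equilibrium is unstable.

species 2 excludes species 1

Compare the nullcline intercepts: K1/α12 = 169/0.882 = 192 < K2 = 449; K2/α21 = 449/1.03 = 436 > K1 = 169.
Since the inequalities point opposite ways, species 2 can invade but species 1 cannot.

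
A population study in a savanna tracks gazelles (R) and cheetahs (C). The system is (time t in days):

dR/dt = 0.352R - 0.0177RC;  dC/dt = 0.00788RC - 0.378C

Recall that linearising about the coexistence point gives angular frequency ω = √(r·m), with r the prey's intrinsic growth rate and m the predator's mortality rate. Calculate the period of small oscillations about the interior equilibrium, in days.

T ≈ 17.2 days

Here r = 0.352 and m = 0.378, so r·m = 0.133.
ω = √0.133 = 0.365 per day, hence T = 2π/ω ≈ 17.2 days.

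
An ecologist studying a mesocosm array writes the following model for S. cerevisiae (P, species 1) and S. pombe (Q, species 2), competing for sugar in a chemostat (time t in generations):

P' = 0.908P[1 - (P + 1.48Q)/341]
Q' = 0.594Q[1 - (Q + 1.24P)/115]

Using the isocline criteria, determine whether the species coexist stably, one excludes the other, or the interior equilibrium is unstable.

species 1 excludes species 2

Compare the nullcline intercepts: K1/α12 = 341/1.48 = 230 > K2 = 115; K2/α21 = 115/1.24 = 92.7 < K1 = 341.
Since the inequalities point opposite ways, species 1 can invade but species 2 cannot.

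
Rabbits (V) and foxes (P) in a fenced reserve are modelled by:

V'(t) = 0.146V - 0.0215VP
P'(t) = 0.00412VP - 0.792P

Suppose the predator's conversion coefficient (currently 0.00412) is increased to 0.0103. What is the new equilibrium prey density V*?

At the interior fixed point, setting dP/dt = 0 with P > 0 fixes V* = (predator death rate)/(VP coefficient) — independent of the other coefficients.
With the change, V* = 0.792/0.0103 = 76.9; it falls from 192.

V* ≈ 76.9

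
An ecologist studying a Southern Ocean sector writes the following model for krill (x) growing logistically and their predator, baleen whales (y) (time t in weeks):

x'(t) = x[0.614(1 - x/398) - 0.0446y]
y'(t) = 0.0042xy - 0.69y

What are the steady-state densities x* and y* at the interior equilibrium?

x* ≈ 164, y* ≈ 8.08

From dy/dt = 0 with y > 0: 0.0042x* = 0.69, so x* = 164.
Substitute into dx/dt = 0: 0.614(1 - 164/398) = 0.0446y*.
The bracket is 0.587, giving y* = 0.361/0.0446 = 8.08.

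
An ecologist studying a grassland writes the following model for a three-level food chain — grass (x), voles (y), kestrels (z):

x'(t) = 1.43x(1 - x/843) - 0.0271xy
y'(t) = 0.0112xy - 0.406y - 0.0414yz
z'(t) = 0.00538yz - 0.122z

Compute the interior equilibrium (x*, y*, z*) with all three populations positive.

x* ≈ 481, y* ≈ 22.7, z* ≈ 120

From dz/dt = 0: 0.00538y* = 0.122, so y* = 22.7.
From dx/dt = 0: 1.43(1 - x*/843) = 0.0271·22.7, giving x* = 843·(1 - 0.43) = 481.
From dy/dt = 0: 0.0112·481 - 0.406 = 0.0414z*, so z* = 4.98/0.0414 = 120.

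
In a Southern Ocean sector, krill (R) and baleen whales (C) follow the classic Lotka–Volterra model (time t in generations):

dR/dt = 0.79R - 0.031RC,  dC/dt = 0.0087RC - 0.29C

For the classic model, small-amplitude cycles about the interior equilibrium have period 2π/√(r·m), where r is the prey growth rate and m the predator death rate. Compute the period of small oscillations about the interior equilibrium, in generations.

T ≈ 13.1 generations

Here r = 0.79 and m = 0.29, so r·m = 0.229.
ω = √0.229 = 0.479 per generation, hence T = 2π/ω ≈ 13.1 generations.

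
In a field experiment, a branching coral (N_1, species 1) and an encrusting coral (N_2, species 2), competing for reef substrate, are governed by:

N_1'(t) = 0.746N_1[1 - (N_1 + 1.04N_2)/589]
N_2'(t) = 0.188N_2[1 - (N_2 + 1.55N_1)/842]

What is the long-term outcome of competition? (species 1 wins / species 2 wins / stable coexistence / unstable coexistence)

unstable coexistence (outcome depends on initial conditions)

Compare the nullcline intercepts: K1/α12 = 589/1.04 = 566 < K2 = 842; K2/α21 = 842/1.55 = 543 < K1 = 589.
Since both are reversed, neither can invade when rare; the interior point is a saddle.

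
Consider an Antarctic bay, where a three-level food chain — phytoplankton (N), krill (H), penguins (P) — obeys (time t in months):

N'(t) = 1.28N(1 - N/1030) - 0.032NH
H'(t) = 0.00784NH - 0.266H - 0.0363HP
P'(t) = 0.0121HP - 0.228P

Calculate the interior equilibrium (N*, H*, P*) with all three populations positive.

N* ≈ 545, H* ≈ 18.8, P* ≈ 110

From dP/dt = 0: 0.0121H* = 0.228, so H* = 18.8.
From dN/dt = 0: 1.28(1 - N*/1030) = 0.032·18.8, giving N* = 1030·(1 - 0.471) = 545.
From dH/dt = 0: 0.00784·545 - 0.266 = 0.0363P*, so P* = 4.01/0.0363 = 110.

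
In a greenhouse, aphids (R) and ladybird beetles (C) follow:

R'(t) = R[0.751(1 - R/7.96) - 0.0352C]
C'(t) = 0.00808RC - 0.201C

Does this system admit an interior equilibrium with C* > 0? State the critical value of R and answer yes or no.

Threshold R = 24.9; K < 24.9, so no, the predator goes extinct.

The predator equation gives dC/dt > 0 only when R > 0.201/0.00808 = 24.9.
Without the predator, R → K = 7.96. Since 7.96 < 24.9, the predator cannot invade.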